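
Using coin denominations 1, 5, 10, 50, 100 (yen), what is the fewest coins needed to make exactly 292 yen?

Use the largest denomination that fits, subtract, and repeat.
292 − 2×100→92 − 1×50→42 − 4×10→2 − 2×1→0
Total coins = 2 + 1 + 4 + 2 = 9

9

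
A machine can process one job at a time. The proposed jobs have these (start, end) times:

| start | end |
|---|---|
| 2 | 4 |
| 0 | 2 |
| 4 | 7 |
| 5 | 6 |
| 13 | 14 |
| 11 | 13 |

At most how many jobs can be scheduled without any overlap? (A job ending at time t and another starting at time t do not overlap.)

5

Order by finish time; keep every interval that doesn't clash with the previous kept one.
By end time: (0,2), (2,4), (5,6), (4,7), (11,13), (13,14).
Pick (0,2); next start ≥ 2 → (2,4); next start ≥ 4 → (5,6); next start ≥ 6 → (11,13); next start ≥ 13 → (13,14).
Selected 5 jobs.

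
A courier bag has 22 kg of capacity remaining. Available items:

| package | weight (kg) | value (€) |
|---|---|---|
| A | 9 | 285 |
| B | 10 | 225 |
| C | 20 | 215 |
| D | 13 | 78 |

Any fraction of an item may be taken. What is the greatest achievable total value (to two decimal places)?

Greedy by value/weight ratio, highest first.
Order: A (285/9=31.67) > B (225/10=22.50) > C (215/20=10.75) > D (78/13=6.00)
Fill: take A (9 @ 285) → take B (10 @ 225) → take 3/20 of C → 32.25; 22/22 used.
Total value = 542.25

542.25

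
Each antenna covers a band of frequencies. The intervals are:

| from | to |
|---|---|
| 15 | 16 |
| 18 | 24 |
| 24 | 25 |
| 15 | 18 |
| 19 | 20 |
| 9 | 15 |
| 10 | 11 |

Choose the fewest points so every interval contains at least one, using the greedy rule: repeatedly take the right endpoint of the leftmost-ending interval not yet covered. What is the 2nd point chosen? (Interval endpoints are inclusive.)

Process intervals by earliest right end; each time one isn't hit yet, stab at its right endpoint.
Sorted: [10,11] [9,15] [15,16] [15,18] [19,20] [18,24] [24,25]
{[10,11],[9,15]} hit by 11; {[15,16],[15,18]} hit by 16; {[19,20],[18,24]} hit by 20; {[24,25]} hit by 25.
Points: 11, 16, 20, 25 (4 total).

16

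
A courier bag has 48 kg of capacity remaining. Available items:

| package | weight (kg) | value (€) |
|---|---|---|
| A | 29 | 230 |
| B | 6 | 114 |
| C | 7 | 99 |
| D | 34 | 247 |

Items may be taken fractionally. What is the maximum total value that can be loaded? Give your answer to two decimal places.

486.59

Greedy by value/weight ratio, highest first.
Ratios (sorted): B 19.00, C 14.14, A 7.93, D 7.26
take B (6 @ 114); take C (7 @ 99); take A (29 @ 230); take 6/34 of D → 43.59. Capacity used 48/48.
Total value = 486.59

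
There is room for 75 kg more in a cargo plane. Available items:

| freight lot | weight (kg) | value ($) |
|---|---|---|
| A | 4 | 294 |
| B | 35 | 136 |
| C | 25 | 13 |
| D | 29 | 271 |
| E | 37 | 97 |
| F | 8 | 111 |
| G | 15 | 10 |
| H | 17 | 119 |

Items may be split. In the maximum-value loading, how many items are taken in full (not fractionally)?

Order: A (294/4=73.50) > F (111/8=13.88) > D (271/29=9.34) > H (119/17=7.00) > B (136/35=3.89) > E (97/37=2.62) > G (10/15=0.67) > C (13/25=0.52)
Fill: take A (4 @ 294) → take F (8 @ 111) → take D (29 @ 271) → take H (17 @ 119) → take 17/35 of B → 66.06; 75/75 used.
4 item(s) taken whole; one partial (take 17/35 of B).

4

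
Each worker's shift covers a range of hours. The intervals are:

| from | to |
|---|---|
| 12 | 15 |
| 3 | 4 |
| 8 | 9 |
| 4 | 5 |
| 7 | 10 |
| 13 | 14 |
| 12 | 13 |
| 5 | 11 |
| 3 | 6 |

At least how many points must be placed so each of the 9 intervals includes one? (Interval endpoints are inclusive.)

3

By right end: [3,4]  [4,5]  [3,6]  [8,9]  [7,10]  [5,11]  [12,13]  [13,14]  [12,15]
[3,4] uncovered → point at 4; [8,9] uncovered → point at 9; [12,13] uncovered → point at 13.
Points: 4, 9, 13 (3 total).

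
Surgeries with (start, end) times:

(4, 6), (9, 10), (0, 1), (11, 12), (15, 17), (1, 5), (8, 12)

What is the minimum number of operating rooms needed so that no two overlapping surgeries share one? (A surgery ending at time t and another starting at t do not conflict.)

The answer is the maximum number of intervals overlapping at any instant.
starts: [0, 1, 4, 8, 9, 11, 15]
ends:   [1, 5, 6, 10, 12, 12, 17]
s0→1 e1→0 s1→1 s4→2  — peak 2.

2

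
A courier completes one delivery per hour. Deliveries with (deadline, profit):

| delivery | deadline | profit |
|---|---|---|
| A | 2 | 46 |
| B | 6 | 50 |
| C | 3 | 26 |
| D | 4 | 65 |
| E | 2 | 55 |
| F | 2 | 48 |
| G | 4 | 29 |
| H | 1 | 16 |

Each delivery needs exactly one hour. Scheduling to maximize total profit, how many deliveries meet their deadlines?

5

Take jobs in profit order; each goes to the latest open slot no later than its deadline.
By profit: D(d4,65), E(d2,55), B(d6,50), F(d2,48), A(d2,46), G(d4,29), C(d3,26), H(d1,16)
D→slot 4; E→slot 2; B→slot 6; F→slot 1; A skipped; G→slot 3; C skipped; H skipped.
5 of 8 scheduled.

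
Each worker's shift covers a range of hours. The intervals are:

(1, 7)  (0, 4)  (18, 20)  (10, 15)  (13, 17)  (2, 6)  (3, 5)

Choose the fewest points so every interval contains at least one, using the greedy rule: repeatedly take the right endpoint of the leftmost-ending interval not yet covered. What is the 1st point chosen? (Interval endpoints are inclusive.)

Sort by right endpoint; whenever an interval is uncovered, place a point at its right end.
By right end: [0,4]  [3,5]  [2,6]  [1,7]  [10,15]  [13,17]  [18,20]
[0,4] uncovered → point at 4; [10,15] uncovered → point at 15; [18,20] uncovered → point at 20.
Points: 4, 15, 20 (3 total).

4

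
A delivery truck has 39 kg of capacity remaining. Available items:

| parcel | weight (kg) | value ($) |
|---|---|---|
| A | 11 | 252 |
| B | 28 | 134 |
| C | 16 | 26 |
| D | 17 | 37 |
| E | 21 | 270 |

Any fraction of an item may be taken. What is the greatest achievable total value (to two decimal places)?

555.50

Order: A (252/11=22.91) > E (270/21=12.86) > B (134/28=4.79) > D (37/17=2.18) > C (26/16=1.62)
Fill: take A (11 @ 252) → take E (21 @ 270) → take 7/28 of B → 33.50; 39/39 used.
Total value = 555.50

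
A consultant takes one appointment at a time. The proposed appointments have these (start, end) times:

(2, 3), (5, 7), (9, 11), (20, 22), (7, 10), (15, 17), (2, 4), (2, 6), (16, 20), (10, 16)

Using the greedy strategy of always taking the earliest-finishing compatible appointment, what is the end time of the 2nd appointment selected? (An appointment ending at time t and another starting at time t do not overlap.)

7

Sort by end time and greedily take each interval whose start is ≥ the last chosen end.
By end time: (2,3), (2,4), (2,6), (5,7), (7,10), (9,11), (10,16), (15,17), (16,20), (20,22).
Pick (2,3); next start ≥ 3 → (5,7); next start ≥ 7 → (7,10); next start ≥ 10 → (10,16); next start ≥ 16 → (16,20); next start ≥ 20 → (20,22).
Selected: (2,3) (5,7) (7,10) (10,16) (16,20) (20,22)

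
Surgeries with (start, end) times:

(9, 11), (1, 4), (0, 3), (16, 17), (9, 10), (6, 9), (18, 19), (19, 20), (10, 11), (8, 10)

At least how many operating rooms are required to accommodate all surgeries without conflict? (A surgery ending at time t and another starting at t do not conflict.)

starts: [0, 1, 6, 8, 9, 9, 10, 16, 18, 19]
ends:   [3, 4, 9, 10, 10, 11, 11, 17, 19, 20]
s0→1 s1→2 e3→1 e4→0 s6→1 s8→2 e9→1 s9→2 s9→3  — peak 3.

3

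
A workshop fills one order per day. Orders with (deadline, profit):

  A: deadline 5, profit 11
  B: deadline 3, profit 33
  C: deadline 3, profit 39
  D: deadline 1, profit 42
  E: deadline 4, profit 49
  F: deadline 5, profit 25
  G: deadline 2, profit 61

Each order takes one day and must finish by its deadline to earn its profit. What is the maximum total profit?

216

By profit: G(d2,61), E(d4,49), D(d1,42), C(d3,39), B(d3,33), F(d5,25), A(d5,11)
G→slot 2; E→slot 4; D→slot 1; C→slot 3; B skipped; F→slot 5; A skipped.
Profit = 42 + 61 + 39 + 49 + 25 = 216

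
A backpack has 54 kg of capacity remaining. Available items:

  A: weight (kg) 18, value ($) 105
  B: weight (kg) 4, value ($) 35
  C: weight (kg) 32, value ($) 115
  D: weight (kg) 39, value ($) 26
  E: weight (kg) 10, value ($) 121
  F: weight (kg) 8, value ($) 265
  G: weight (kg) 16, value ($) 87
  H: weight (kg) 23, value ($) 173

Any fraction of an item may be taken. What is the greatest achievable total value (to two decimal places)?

Greedy by value/weight ratio, highest first.
Ratios (sorted): F 33.12, E 12.10, B 8.75, H 7.52, A 5.83, G 5.44, C 3.59, D 0.67
take F (8 @ 265); take E (10 @ 121); take B (4 @ 35); take H (23 @ 173); take 9/18 of A → 52.50. Capacity used 54/54.
Total value = 646.50

646.50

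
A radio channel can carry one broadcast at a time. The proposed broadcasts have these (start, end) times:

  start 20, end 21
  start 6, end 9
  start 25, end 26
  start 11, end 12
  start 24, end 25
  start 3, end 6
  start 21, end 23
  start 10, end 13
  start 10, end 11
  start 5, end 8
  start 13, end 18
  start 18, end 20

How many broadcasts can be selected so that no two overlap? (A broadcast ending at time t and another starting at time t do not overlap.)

10

By end time: (3,6), (5,8), (6,9), (10,11), (11,12), (10,13), (13,18), (18,20), (20,21), (21,23), (24,25), (25,26).
Pick (3,6); next start ≥ 6 → (6,9); next start ≥ 9 → (10,11); next start ≥ 11 → (11,12); next start ≥ 12 → (13,18); next start ≥ 18 → (18,20); next start ≥ 20 → (20,21); next start ≥ 21 → (21,23); next start ≥ 23 → (24,25); next start ≥ 25 → (25,26).
Selected 10 broadcasts.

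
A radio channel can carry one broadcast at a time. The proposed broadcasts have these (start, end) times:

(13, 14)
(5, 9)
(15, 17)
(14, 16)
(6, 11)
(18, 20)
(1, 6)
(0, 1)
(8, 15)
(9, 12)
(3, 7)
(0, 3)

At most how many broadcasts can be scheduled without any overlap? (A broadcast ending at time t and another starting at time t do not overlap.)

6

Sort by end time and greedily take each interval whose start is ≥ the last chosen end.
Sorted by end: (0,1)  (0,3)  (1,6)  (3,7)  (5,9)  (6,11)  (9,12)  (13,14)  (8,15)  (14,16)  (15,17)  (18,20)
take (0,1); skip (0,3); take (1,6); skip (3,7); take (6,11); skip (9,12); take (13,14); take (14,16); skip (15,17); take (18,20).
Selected 6 broadcasts.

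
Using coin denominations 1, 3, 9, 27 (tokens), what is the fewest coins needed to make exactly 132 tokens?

8

132 = 4×27 + 2×9 + 2×3
Total coins = 4 + 2 + 2 = 8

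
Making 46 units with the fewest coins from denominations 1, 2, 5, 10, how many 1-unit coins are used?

Greedy: take as many of the largest coin as possible, then repeat with the remainder.
46 − 4×10→6 − 1×5→1 − 1×1→0
Count of 1: 1

1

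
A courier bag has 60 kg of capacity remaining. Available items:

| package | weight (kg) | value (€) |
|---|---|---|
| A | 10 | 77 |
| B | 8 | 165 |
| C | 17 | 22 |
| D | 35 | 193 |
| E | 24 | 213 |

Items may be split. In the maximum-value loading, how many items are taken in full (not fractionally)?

Sort by value per unit weight and fill in that order.
Order: B (165/8=20.62) > E (213/24=8.88) > A (77/10=7.70) > D (193/35=5.51) > C (22/17=1.29)
Fill: take B (8 @ 165) → take E (24 @ 213) → take A (10 @ 77) → take 18/35 of D → 99.26; 60/60 used.
3 item(s) taken whole; one partial (take 18/35 of D).

3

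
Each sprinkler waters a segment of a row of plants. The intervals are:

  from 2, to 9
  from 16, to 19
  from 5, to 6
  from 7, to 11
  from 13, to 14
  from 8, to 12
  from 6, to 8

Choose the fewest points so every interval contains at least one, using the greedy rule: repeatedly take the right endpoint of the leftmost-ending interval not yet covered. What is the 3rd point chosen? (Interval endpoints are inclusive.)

14

Process intervals by earliest right end; each time one isn't hit yet, stab at its right endpoint.
By right end: [5,6]  [6,8]  [2,9]  [7,11]  [8,12]  [13,14]  [16,19]
[5,6] uncovered → point at 6; [7,11] uncovered → point at 11; [13,14] uncovered → point at 14; [16,19] uncovered → point at 19.
Points: 6, 11, 14, 19 (4 total).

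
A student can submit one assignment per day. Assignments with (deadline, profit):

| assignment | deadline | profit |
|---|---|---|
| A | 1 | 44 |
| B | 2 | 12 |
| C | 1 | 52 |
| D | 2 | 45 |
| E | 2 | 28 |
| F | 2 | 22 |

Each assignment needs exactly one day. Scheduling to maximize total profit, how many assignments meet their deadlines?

Sort by profit descending; place each in the latest free slot ≤ its deadline.
Profit order: C=52 D=45 A=44 E=28 F=22 B=12
Assign: C→slot 1, D→slot 2, A skipped, E skipped, F skipped, B skipped.
Slots: [1:C] [2:D]
2 of 6 scheduled.

2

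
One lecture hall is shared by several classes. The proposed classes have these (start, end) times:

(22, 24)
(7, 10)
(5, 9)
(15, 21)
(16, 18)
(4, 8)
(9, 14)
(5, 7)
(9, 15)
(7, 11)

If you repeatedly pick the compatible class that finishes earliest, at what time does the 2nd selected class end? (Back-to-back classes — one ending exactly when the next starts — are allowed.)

10

Sorted by end: (5,7)  (4,8)  (5,9)  (7,10)  (7,11)  (9,14)  (9,15)  (16,18)  (15,21)  (22,24)
take (5,7); take (7,10); skip (7,11); skip (9,14); skip (9,15); take (16,18); skip (15,21); take (22,24).
Selected: (5,7) (7,10) (16,18) (22,24)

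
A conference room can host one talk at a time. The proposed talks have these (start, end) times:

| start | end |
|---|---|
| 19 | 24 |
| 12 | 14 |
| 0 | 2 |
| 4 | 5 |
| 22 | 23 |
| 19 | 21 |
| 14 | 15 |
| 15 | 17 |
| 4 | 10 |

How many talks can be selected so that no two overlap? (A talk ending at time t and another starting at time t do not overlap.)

7

Sort by end time and greedily take each interval whose start is ≥ the last chosen end.
Sorted by end: (0,2)  (4,5)  (4,10)  (12,14)  (14,15)  (15,17)  (19,21)  (22,23)  (19,24)
take (0,2); take (4,5); take (12,14); take (14,15); take (15,17); take (19,21); take (22,23).
Selected 7 talks.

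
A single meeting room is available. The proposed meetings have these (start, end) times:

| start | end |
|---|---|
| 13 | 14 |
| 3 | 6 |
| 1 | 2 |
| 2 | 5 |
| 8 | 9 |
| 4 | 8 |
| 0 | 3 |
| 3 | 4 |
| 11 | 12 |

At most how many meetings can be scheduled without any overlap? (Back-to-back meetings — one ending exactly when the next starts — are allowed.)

Sorted by end: (1,2)  (0,3)  (3,4)  (2,5)  (3,6)  (4,8)  (8,9)  (11,12)  (13,14)
take (1,2); skip (0,3); take (3,4); skip (2,5); take (4,8); take (8,9); take (11,12); take (13,14).
Selected 6 meetings.

6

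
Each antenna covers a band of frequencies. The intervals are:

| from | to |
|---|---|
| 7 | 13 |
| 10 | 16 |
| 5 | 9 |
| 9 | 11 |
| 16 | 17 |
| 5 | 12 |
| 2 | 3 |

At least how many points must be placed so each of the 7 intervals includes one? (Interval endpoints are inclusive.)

Process intervals by earliest right end; each time one isn't hit yet, stab at its right endpoint.
Sorted: [2,3] [5,9] [9,11] [5,12] [7,13] [10,16] [16,17]
{[2,3]} hit by 3; {[5,9],[9,11],[5,12],[7,13]} hit by 9; {[10,16],[16,17]} hit by 16.
Points: 3, 9, 16 (3 total).

3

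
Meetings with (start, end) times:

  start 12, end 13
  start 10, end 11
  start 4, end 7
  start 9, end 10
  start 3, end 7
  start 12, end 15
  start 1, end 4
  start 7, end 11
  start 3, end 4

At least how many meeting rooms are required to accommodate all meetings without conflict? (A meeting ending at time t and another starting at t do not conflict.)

3

Count concurrent intervals with a sweep; the peak is the room count.
Events (time:±→running): 1:+→1 3:+→2 3:+→3 … peak 3.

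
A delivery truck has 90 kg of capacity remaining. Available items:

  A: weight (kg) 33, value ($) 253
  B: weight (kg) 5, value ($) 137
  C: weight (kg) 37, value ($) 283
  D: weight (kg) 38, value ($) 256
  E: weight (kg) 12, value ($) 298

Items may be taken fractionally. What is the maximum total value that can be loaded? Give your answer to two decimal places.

991.21

Ratios (sorted): B 27.40, E 24.83, A 7.67, C 7.65, D 6.74
take B (5 @ 137); take E (12 @ 298); take A (33 @ 253); take C (37 @ 283); take 3/38 of D → 20.21. Capacity used 90/90.
Total value = 991.21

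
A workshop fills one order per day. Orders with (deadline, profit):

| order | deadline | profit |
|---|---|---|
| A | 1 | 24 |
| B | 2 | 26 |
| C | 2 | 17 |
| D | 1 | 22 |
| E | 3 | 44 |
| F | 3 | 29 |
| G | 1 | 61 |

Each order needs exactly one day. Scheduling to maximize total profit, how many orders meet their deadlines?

3

Take jobs in profit order; each goes to the latest open slot no later than its deadline.
By profit: G(d1,61), E(d3,44), F(d3,29), B(d2,26), A(d1,24), D(d1,22), C(d2,17)
G→slot 1; E→slot 3; F→slot 2; B skipped; A skipped; D skipped; C skipped.
3 of 7 scheduled.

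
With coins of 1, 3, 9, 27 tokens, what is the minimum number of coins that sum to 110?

Use the largest denomination that fits, subtract, and repeat.
110 = 4×27 + 2×1
Total coins = 4 + 2 = 6

6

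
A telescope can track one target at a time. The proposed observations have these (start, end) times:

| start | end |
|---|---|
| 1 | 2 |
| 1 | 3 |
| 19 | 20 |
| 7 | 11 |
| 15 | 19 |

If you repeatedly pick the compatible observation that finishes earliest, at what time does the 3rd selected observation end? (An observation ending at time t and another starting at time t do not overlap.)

Sort by end time and greedily take each interval whose start is ≥ the last chosen end.
Sorted by end: (1,2)  (1,3)  (7,11)  (15,19)  (19,20)
take (1,2); take (7,11); take (15,19); take (19,20).
Selected: (1,2) (7,11) (15,19) (19,20)

19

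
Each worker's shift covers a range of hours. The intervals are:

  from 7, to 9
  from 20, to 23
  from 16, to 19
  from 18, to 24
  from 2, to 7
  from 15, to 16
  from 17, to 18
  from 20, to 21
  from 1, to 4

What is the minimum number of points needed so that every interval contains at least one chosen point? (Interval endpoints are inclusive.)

5

Process intervals by earliest right end; each time one isn't hit yet, stab at its right endpoint.
Sorted: [1,4] [2,7] [7,9] [15,16] [17,18] [16,19] [20,21] [20,23] [18,24]
{[1,4],[2,7]} hit by 4; {[7,9]} hit by 9; {[15,16]} hit by 16; {[17,18],[16,19]} hit by 18; {[20,21],[20,23],[18,24]} hit by 21.
Points: 4, 9, 16, 18, 21 (5 total).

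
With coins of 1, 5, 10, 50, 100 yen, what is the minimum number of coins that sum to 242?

8

242 − 2×100→42 − 4×10→2 − 2×1→0
Total coins = 2 + 4 + 2 = 8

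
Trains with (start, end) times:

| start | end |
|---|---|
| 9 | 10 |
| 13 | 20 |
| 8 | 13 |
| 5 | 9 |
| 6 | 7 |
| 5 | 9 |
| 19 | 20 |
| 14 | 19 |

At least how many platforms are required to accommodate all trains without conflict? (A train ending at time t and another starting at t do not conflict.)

3

The answer is the maximum number of intervals overlapping at any instant.
starts: [5, 5, 6, 8, 9, 13, 14, 19]
ends:   [7, 9, 9, 10, 13, 19, 20, 20]
s5→1 s5→2 s6→3  — peak 3.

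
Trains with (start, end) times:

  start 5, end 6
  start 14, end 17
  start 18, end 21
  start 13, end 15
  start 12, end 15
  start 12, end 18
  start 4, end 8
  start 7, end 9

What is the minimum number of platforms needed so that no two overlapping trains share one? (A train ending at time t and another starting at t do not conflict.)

4

Count concurrent intervals with a sweep; the peak is the room count.
starts: [4, 5, 7, 12, 12, 13, 14, 18]
ends:   [6, 8, 9, 15, 15, 17, 18, 21]
s4→1 s5→2 e6→1 s7→2 e8→1 e9→0 s12→1 s12→2 s13→3 s14→4  — peak 4.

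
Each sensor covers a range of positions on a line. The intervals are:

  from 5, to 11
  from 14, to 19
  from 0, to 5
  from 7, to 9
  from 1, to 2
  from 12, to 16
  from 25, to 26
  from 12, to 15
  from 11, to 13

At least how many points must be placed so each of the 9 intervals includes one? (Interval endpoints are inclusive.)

5

Sorted: [1,2] [0,5] [7,9] [5,11] [11,13] [12,15] [12,16] [14,19] [25,26]
{[1,2],[0,5]} hit by 2; {[7,9],[5,11]} hit by 9; {[11,13],[12,15],[12,16]} hit by 13; {[14,19]} hit by 19; {[25,26]} hit by 26.
Points: 2, 9, 13, 19, 26 (5 total).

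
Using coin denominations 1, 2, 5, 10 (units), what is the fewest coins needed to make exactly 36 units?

36 − 3×10→6 − 1×5→1 − 1×1→0
Total coins = 3 + 1 + 1 = 5

5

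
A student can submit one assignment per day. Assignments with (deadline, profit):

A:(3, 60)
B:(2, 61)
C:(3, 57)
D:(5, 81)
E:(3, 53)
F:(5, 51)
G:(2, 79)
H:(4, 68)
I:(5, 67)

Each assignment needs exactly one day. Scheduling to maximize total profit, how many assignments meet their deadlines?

Take jobs in profit order; each goes to the latest open slot no later than its deadline.
Profit order: D=81 G=79 H=68 I=67 B=61 A=60 C=57 E=53 F=51
Assign: D→slot 5, G→slot 2, H→slot 4, I→slot 3, B→slot 1, A skipped, C skipped, E skipped, F skipped.
Slots: [1:B] [2:G] [3:I] [4:H] [5:D]
5 of 9 scheduled.

5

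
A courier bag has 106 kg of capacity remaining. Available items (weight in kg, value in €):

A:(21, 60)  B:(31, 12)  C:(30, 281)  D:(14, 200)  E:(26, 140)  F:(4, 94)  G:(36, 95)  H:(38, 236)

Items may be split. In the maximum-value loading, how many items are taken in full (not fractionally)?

4

Greedy by value/weight ratio, highest first.
Order: F (94/4=23.50) > D (200/14=14.29) > C (281/30=9.37) > H (236/38=6.21) > E (140/26=5.38) > A (60/21=2.86) > G (95/36=2.64) > B (12/31=0.39)
Fill: take F (4 @ 94) → take D (14 @ 200) → take C (30 @ 281) → take H (38 @ 236) → take 20/26 of E → 107.69; 106/106 used.
4 item(s) taken whole; one partial (take 20/26 of E).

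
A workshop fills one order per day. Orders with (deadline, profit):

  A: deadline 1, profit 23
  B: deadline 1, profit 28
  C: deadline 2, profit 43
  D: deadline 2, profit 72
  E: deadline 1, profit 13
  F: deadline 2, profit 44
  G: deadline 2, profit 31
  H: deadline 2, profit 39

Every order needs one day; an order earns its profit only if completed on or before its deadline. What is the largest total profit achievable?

116

Profit order: D=72 F=44 C=43 H=39 G=31 B=28 A=23 E=13
Assign: D→slot 2, F→slot 1, C skipped, H skipped, G skipped, B skipped, A skipped, E skipped.
Slots: [1:F] [2:D]
Profit = 44 + 72 = 116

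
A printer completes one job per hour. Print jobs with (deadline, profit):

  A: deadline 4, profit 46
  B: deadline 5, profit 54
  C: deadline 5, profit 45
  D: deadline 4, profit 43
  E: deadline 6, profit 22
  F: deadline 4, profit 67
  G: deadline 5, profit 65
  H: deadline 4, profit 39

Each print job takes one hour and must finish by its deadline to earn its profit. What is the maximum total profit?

299

By profit: F(d4,67), G(d5,65), B(d5,54), A(d4,46), C(d5,45), D(d4,43), H(d4,39), E(d6,22)
F→slot 4; G→slot 5; B→slot 3; A→slot 2; C→slot 1; D skipped; H skipped; E→slot 6.
Profit = 45 + 46 + 54 + 67 + 65 + 22 = 299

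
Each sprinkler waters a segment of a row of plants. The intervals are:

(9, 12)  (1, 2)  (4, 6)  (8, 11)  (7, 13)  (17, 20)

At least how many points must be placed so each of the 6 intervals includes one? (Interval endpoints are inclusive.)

By right end: [1,2]  [4,6]  [8,11]  [9,12]  [7,13]  [17,20]
[1,2] uncovered → point at 2; [4,6] uncovered → point at 6; [8,11] uncovered → point at 11; [17,20] uncovered → point at 20.
Points: 2, 6, 11, 20 (4 total).

4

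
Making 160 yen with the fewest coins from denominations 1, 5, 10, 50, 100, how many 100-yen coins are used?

1

160 − 1×100→60 − 1×50→10 − 1×10→0
Count of 100: 1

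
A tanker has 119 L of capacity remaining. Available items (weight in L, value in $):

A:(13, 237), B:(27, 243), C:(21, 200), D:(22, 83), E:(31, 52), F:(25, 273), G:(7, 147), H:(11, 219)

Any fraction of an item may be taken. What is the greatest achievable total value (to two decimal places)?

1375.59

Greedy by value/weight ratio, highest first.
Order: G (147/7=21.00) > H (219/11=19.91) > A (237/13=18.23) > F (273/25=10.92) > C (200/21=9.52) > B (243/27=9.00) > D (83/22=3.77) > E (52/31=1.68)
Fill: take G (7 @ 147) → take H (11 @ 219) → take A (13 @ 237) → take F (25 @ 273) → take C (21 @ 200) → take B (27 @ 243) → take 15/22 of D → 56.59; 119/119 used.
Total value = 1375.59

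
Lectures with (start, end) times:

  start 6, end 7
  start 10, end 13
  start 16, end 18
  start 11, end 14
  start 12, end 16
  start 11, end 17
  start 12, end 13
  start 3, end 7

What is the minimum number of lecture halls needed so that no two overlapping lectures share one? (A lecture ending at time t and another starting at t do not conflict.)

Count concurrent intervals with a sweep; the peak is the room count.
Events (time:±→running): 3:+→1 6:+→2 7:-→1 7:-→0 10:+→1 11:+→2 11:+→3 12:+→4 12:+→5 … peak 5.

5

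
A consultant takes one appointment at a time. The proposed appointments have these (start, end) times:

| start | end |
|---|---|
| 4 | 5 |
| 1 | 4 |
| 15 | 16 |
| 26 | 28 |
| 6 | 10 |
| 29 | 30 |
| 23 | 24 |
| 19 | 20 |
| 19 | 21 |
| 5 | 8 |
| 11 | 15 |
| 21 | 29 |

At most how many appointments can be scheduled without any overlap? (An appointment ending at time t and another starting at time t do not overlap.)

9

Order by finish time; keep every interval that doesn't clash with the previous kept one.
By end time: (1,4), (4,5), (5,8), (6,10), (11,15), (15,16), (19,20), (19,21), (23,24), (26,28), (21,29), (29,30).
Pick (1,4); next start ≥ 4 → (4,5); next start ≥ 5 → (5,8); next start ≥ 8 → (11,15); next start ≥ 15 → (15,16); next start ≥ 16 → (19,20); next start ≥ 20 → (23,24); next start ≥ 24 → (26,28); next start ≥ 28 → (29,30).
Selected 9 appointments.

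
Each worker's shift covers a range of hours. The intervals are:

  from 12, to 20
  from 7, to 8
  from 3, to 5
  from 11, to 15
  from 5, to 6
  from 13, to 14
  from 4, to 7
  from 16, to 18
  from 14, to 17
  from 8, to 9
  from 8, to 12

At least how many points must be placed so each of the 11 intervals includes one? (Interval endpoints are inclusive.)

Process intervals by earliest right end; each time one isn't hit yet, stab at its right endpoint.
By right end: [3,5]  [5,6]  [4,7]  [7,8]  [8,9]  [8,12]  [13,14]  [11,15]  [14,17]  [16,18]  [12,20]
[3,5] uncovered → point at 5; [7,8] uncovered → point at 8; [13,14] uncovered → point at 14; [16,18] uncovered → point at 18.
Points: 5, 8, 14, 18 (4 total).

4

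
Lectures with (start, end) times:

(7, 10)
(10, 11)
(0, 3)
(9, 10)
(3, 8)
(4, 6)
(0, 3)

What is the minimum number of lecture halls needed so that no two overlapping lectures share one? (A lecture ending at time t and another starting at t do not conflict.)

2

Count concurrent intervals with a sweep; the peak is the room count.
Events (time:±→running): 0:+→1 0:+→2 … peak 2.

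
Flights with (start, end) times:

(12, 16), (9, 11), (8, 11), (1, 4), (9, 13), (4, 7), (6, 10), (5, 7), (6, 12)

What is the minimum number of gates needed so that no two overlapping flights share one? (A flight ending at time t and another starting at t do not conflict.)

starts: [1, 4, 5, 6, 6, 8, 9, 9, 12]
ends:   [4, 7, 7, 10, 11, 11, 12, 13, 16]
s1→1 e4→0 s4→1 s5→2 s6→3 s6→4 e7→3 e7→2 s8→3 s9→4 s9→5  — peak 5.

5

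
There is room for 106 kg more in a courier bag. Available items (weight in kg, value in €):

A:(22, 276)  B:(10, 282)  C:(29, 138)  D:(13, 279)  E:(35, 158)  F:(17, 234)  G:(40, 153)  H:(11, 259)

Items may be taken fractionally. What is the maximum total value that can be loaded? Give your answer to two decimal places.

1486.06

Ratios (sorted): B 28.20, H 23.55, D 21.46, F 13.76, A 12.55, C 4.76, E 4.51, G 3.83
take B (10 @ 282); take H (11 @ 259); take D (13 @ 279); take F (17 @ 234); take A (22 @ 276); take C (29 @ 138); take 4/35 of E → 18.06. Capacity used 106/106.
Total value = 1486.06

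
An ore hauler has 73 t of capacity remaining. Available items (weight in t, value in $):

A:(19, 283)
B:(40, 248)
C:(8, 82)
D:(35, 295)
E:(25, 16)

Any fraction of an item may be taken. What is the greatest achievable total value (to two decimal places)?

728.20

Greedy by value/weight ratio, highest first.
Ratios (sorted): A 14.89, C 10.25, D 8.43, B 6.20, E 0.64
take A (19 @ 283); take C (8 @ 82); take D (35 @ 295); take 11/40 of B → 68.20. Capacity used 73/73.
Total value = 728.20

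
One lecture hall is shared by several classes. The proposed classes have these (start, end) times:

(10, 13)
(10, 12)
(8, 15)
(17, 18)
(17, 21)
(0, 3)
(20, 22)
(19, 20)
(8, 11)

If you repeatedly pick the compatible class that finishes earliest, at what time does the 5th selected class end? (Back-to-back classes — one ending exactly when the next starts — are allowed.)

22

Sorted by end: (0,3)  (8,11)  (10,12)  (10,13)  (8,15)  (17,18)  (19,20)  (17,21)  (20,22)
take (0,3); take (8,11); skip (10,13); skip (8,15); take (17,18); take (19,20); skip (17,21); take (20,22).
Selected: (0,3) (8,11) (17,18) (19,20) (20,22)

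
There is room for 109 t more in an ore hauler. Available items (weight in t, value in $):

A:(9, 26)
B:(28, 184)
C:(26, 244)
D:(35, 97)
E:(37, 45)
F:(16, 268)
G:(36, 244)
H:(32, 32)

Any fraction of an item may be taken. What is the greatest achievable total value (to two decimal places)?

948.67

Sort by value per unit weight and fill in that order.
Ratios (sorted): F 16.75, C 9.38, G 6.78, B 6.57, A 2.89, D 2.77, E 1.22, H 1.00
take F (16 @ 268); take C (26 @ 244); take G (36 @ 244); take B (28 @ 184); take 3/9 of A → 8.67. Capacity used 109/109.
Total value = 948.67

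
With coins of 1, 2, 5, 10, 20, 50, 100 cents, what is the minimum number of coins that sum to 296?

Greedy: take as many of the largest coin as possible, then repeat with the remainder.
296 = 2×100 + 1×50 + 2×20 + 1×5 + 1×1
Total coins = 2 + 1 + 2 + 1 + 1 = 7

7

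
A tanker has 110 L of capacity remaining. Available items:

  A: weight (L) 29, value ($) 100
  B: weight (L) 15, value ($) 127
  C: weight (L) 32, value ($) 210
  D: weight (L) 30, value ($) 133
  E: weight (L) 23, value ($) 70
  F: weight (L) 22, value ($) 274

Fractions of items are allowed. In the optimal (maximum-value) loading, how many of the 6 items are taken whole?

Order: F (274/22=12.45) > B (127/15=8.47) > C (210/32=6.56) > D (133/30=4.43) > A (100/29=3.45) > E (70/23=3.04)
Fill: take F (22 @ 274) → take B (15 @ 127) → take C (32 @ 210) → take D (30 @ 133) → take 11/29 of A → 37.93; 110/110 used.
4 item(s) taken whole; one partial (take 11/29 of A).

4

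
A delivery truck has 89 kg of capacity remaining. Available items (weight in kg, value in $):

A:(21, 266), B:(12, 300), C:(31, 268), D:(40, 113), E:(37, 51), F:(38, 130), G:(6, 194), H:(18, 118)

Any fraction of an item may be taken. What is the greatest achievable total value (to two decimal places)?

Sort by value per unit weight and fill in that order.
Order: G (194/6=32.33) > B (300/12=25.00) > A (266/21=12.67) > C (268/31=8.65) > H (118/18=6.56) > F (130/38=3.42) > D (113/40=2.83) > E (51/37=1.38)
Fill: take G (6 @ 194) → take B (12 @ 300) → take A (21 @ 266) → take C (31 @ 268) → take H (18 @ 118) → take 1/38 of F → 3.42; 89/89 used.
Total value = 1149.42

1149.42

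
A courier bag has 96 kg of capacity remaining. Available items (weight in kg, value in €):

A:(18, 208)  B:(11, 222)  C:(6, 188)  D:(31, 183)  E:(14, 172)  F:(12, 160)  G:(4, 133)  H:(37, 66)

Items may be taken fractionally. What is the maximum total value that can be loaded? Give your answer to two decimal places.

Sort by value per unit weight and fill in that order.
Ratios (sorted): G 33.25, C 31.33, B 20.18, F 13.33, E 12.29, A 11.56, D 5.90, H 1.78
take G (4 @ 133); take C (6 @ 188); take B (11 @ 222); take F (12 @ 160); take E (14 @ 172); take A (18 @ 208); take D (31 @ 183). Capacity used 96/96.
Total value = 1266.00

1266.00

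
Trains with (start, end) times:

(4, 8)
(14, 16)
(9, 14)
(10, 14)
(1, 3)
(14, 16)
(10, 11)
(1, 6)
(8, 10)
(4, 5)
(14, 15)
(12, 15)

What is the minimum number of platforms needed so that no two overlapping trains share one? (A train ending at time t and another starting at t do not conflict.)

4

Count concurrent intervals with a sweep; the peak is the room count.
starts: [1, 1, 4, 4, 8, 9, 10, 10, 12, 14, 14, 14]
ends:   [3, 5, 6, 8, 10, 11, 14, 14, 15, 15, 16, 16]
s1→1 s1→2 e3→1 s4→2 s4→3 e5→2 e6→1 e8→0 s8→1 s9→2 e10→1 s10→2 s10→3 e11→2 s12→3 e14→2 e14→1 s14→2 s14→3 s14→4  — peak 4.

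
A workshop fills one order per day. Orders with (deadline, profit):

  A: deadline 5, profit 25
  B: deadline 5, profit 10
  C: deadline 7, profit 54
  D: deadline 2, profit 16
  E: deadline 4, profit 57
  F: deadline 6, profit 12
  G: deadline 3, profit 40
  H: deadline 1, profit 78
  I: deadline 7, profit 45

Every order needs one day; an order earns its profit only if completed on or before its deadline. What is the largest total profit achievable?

315

Take jobs in profit order; each goes to the latest open slot no later than its deadline.
Profit order: H=78 E=57 C=54 I=45 G=40 A=25 D=16 F=12 B=10
Assign: H→slot 1, E→slot 4, C→slot 7, I→slot 6, G→slot 3, A→slot 5, D→slot 2, F skipped, B skipped.
Slots: [1:H] [2:D] [3:G] [4:E] [5:A] [6:I] [7:C]
Profit = 78 + 16 + 40 + 57 + 25 + 45 + 54 = 315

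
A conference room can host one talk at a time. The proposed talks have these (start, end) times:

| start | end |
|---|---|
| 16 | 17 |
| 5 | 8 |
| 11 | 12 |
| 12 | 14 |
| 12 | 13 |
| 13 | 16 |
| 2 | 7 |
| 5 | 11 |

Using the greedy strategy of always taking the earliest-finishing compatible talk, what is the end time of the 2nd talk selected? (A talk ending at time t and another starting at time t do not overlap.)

Greedy by earliest finish: after sorting by end time, pick each interval compatible with the last pick.
By end time: (2,7), (5,8), (5,11), (11,12), (12,13), (12,14), (13,16), (16,17).
Pick (2,7); next start ≥ 7 → (11,12); next start ≥ 12 → (12,13); next start ≥ 13 → (13,16); next start ≥ 16 → (16,17).
Selected: (2,7) (11,12) (12,13) (13,16) (16,17)

12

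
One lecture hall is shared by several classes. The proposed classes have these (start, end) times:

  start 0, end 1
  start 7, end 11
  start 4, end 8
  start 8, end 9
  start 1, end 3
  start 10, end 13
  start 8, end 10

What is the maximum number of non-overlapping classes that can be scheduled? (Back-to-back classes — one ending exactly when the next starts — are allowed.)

Order by finish time; keep every interval that doesn't clash with the previous kept one.
By end time: (0,1), (1,3), (4,8), (8,9), (8,10), (7,11), (10,13).
Pick (0,1); next start ≥ 1 → (1,3); next start ≥ 3 → (4,8); next start ≥ 8 → (8,9); next start ≥ 9 → (10,13).
Selected 5 classes.

5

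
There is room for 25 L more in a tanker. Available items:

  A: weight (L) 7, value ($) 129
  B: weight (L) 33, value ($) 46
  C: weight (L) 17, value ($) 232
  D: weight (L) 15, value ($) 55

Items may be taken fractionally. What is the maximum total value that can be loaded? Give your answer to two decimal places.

364.67

Ratios (sorted): A 18.43, C 13.65, D 3.67, B 1.39
take A (7 @ 129); take C (17 @ 232); take 1/15 of D → 3.67. Capacity used 25/25.
Total value = 364.67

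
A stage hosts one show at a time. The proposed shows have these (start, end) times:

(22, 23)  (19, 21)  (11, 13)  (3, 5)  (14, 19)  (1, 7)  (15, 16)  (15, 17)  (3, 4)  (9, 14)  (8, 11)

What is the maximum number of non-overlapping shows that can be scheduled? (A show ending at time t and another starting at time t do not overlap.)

Greedy by earliest finish: after sorting by end time, pick each interval compatible with the last pick.
By end time: (3,4), (3,5), (1,7), (8,11), (11,13), (9,14), (15,16), (15,17), (14,19), (19,21), (22,23).
Pick (3,4); next start ≥ 4 → (8,11); next start ≥ 11 → (11,13); next start ≥ 13 → (15,16); next start ≥ 16 → (19,21); next start ≥ 21 → (22,23).
Selected 6 shows.

6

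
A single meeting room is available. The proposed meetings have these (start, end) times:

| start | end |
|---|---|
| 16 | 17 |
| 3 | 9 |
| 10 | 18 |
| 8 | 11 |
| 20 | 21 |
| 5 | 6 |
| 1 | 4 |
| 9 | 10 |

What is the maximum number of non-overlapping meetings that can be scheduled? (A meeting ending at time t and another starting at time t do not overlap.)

Sorted by end: (1,4)  (5,6)  (3,9)  (9,10)  (8,11)  (16,17)  (10,18)  (20,21)
take (1,4); take (5,6); take (9,10); skip (8,11); take (16,17); take (20,21).
Selected 5 meetings.

5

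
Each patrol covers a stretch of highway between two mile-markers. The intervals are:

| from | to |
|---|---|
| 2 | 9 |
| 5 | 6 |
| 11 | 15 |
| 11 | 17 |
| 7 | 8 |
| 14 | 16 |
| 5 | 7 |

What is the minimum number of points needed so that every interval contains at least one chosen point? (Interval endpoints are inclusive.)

Sort by right endpoint; whenever an interval is uncovered, place a point at its right end.
By right end: [5,6]  [5,7]  [7,8]  [2,9]  [11,15]  [14,16]  [11,17]
[5,6] uncovered → point at 6; [7,8] uncovered → point at 8; [11,15] uncovered → point at 15.
Points: 6, 8, 15 (3 total).

3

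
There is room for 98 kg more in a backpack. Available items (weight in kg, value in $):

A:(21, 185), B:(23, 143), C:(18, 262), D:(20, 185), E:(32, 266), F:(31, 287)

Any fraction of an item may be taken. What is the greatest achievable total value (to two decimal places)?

Order: C (262/18=14.56) > F (287/31=9.26) > D (185/20=9.25) > A (185/21=8.81) > E (266/32=8.31) > B (143/23=6.22)
Fill: take C (18 @ 262) → take F (31 @ 287) → take D (20 @ 185) → take A (21 @ 185) → take 8/32 of E → 66.50; 98/98 used.
Total value = 985.50

985.50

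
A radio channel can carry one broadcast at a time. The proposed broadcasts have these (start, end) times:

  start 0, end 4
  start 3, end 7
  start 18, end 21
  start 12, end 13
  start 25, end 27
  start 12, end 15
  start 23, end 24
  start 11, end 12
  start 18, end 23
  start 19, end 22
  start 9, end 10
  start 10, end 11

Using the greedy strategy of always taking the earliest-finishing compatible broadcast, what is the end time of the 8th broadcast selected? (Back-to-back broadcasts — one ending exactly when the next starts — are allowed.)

Sorted by end: (0,4)  (3,7)  (9,10)  (10,11)  (11,12)  (12,13)  (12,15)  (18,21)  (19,22)  (18,23)  (23,24)  (25,27)
take (0,4); take (9,10); take (10,11); take (11,12); take (12,13); take (18,21); take (23,24); take (25,27).
Selected: (0,4) (9,10) (10,11) (11,12) (12,13) (18,21) (23,24) (25,27)

27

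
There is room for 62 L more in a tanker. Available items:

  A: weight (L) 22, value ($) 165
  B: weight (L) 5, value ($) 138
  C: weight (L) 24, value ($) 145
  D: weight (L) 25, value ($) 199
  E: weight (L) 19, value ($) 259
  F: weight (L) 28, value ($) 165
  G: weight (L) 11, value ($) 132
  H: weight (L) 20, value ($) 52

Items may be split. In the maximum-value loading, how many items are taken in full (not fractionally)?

Sort by value per unit weight and fill in that order.
Order: B (138/5=27.60) > E (259/19=13.63) > G (132/11=12.00) > D (199/25=7.96) > A (165/22=7.50) > C (145/24=6.04) > F (165/28=5.89) > H (52/20=2.60)
Fill: take B (5 @ 138) → take E (19 @ 259) → take G (11 @ 132) → take D (25 @ 199) → take 2/22 of A → 15.00; 62/62 used.
4 item(s) taken whole; one partial (take 2/22 of A).

4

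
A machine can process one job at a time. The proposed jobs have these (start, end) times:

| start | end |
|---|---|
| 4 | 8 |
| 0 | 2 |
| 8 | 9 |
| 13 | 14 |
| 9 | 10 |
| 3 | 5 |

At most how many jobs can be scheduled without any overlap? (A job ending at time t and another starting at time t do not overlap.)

Greedy by earliest finish: after sorting by end time, pick each interval compatible with the last pick.
By end time: (0,2), (3,5), (4,8), (8,9), (9,10), (13,14).
Pick (0,2); next start ≥ 2 → (3,5); next start ≥ 5 → (8,9); next start ≥ 9 → (9,10); next start ≥ 10 → (13,14).
Selected 5 jobs.

5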